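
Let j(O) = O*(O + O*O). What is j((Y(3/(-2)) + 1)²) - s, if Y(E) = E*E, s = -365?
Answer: 6778825/4096 ≈ 1655.0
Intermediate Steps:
Y(E) = E²
j(O) = O*(O + O²)
j((Y(3/(-2)) + 1)²) - s = (((3/(-2))² + 1)²)²*(1 + ((3/(-2))² + 1)²) - 1*(-365) = (((3*(-½))² + 1)²)²*(1 + ((3*(-½))² + 1)²) + 365 = (((-3/2)² + 1)²)²*(1 + ((-3/2)² + 1)²) + 365 = ((9/4 + 1)²)²*(1 + (9/4 + 1)²) + 365 = ((13/4)²)²*(1 + (13/4)²) + 365 = (169/16)²*(1 + 169/16) + 365 = (28561/256)*(185/16) + 365 = 5283785/4096 + 365 = 6778825/4096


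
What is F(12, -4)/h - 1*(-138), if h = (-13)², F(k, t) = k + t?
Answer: 23330/169 ≈ 138.05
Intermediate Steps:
h = 169
F(12, -4)/h - 1*(-138) = (12 - 4)/169 - 1*(-138) = 8*(1/169) + 138 = 8/169 + 138 = 23330/169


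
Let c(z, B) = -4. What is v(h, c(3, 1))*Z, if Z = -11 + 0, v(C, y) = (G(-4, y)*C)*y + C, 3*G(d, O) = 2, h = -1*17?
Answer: -935/3 ≈ -311.67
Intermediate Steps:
h = -17
G(d, O) = ⅔ (G(d, O) = (⅓)*2 = ⅔)
v(C, y) = C + 2*C*y/3 (v(C, y) = (2*C/3)*y + C = 2*C*y/3 + C = C + 2*C*y/3)
Z = -11
v(h, c(3, 1))*Z = ((⅓)*(-17)*(3 + 2*(-4)))*(-11) = ((⅓)*(-17)*(3 - 8))*(-11) = ((⅓)*(-17)*(-5))*(-11) = (85/3)*(-11) = -935/3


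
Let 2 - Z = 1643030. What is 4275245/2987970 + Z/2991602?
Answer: 788051311933/893881702794 ≈ 0.88161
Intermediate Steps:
Z = -1643028 (Z = 2 - 1*1643030 = 2 - 1643030 = -1643028)
4275245/2987970 + Z/2991602 = 4275245/2987970 - 1643028/2991602 = 4275245*(1/2987970) - 1643028*1/2991602 = 855049/597594 - 821514/1495801 = 788051311933/893881702794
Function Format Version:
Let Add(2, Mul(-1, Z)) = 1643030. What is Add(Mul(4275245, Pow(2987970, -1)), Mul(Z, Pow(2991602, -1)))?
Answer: Rational(788051311933, 893881702794) ≈ 0.88161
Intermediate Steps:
Z = -1643028 (Z = Add(2, Mul(-1, 1643030)) = Add(2, -1643030) = -1643028)
Add(Mul(4275245, Pow(2987970, -1)), Mul(Z, Pow(2991602, -1))) = Add(Mul(4275245, Pow(2987970, -1)), Mul(-1643028, Pow(2991602, -1))) = Add(Mul(4275245, Rational(1, 2987970)), Mul(-1643028, Rational(1, 2991602))) = Add(Rational(855049, 597594), Rational(-821514, 1495801)) = Rational(788051311933, 893881702794)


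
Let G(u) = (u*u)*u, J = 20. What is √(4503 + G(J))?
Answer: √12503 ≈ 111.82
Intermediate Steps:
G(u) = u³ (G(u) = u²*u = u³)
√(4503 + G(J)) = √(4503 + 20³) = √(4503 + 8000) = √12503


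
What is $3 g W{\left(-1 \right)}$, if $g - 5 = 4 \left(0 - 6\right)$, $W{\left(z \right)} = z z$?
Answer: $-57$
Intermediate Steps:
$W{\left(z \right)} = z^{2}$
$g = -19$ ($g = 5 + 4 \left(0 - 6\right) = 5 + 4 \left(-6\right) = 5 - 24 = -19$)
$3 g W{\left(-1 \right)} = 3 \left(-19\right) \left(-1\right)^{2} = \left(-57\right) 1 = -57$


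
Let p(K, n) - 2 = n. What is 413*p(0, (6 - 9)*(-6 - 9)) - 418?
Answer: 18993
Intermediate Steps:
p(K, n) = 2 + n
413*p(0, (6 - 9)*(-6 - 9)) - 418 = 413*(2 + (6 - 9)*(-6 - 9)) - 418 = 413*(2 - 3*(-15)) - 418 = 413*(2 + 45) - 418 = 413*47 - 418 = 19411 - 418 = 18993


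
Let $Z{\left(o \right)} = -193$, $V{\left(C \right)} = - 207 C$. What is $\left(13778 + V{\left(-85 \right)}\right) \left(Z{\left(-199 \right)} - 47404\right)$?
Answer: $-1493260681$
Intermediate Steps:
$\left(13778 + V{\left(-85 \right)}\right) \left(Z{\left(-199 \right)} - 47404\right) = \left(13778 - -17595\right) \left(-193 - 47404\right) = \left(13778 + 17595\right) \left(-47597\right) = 31373 \left(-47597\right) = -1493260681$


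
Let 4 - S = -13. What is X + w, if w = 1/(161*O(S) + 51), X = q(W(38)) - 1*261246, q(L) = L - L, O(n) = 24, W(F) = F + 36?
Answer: -1022778089/3915 ≈ -2.6125e+5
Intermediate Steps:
S = 17 (S = 4 - 1*(-13) = 4 + 13 = 17)
W(F) = 36 + F
q(L) = 0
X = -261246 (X = 0 - 1*261246 = 0 - 261246 = -261246)
w = 1/3915 (w = 1/(161*24 + 51) = 1/(3864 + 51) = 1/3915 ≈ 0.00025543)
X + w = -261246 + 1/3915 = -1022778089/3915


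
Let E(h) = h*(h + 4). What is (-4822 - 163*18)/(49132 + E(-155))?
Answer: -7756/72537 ≈ -0.10692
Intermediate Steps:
E(h) = h*(4 + h)
(-4822 - 163*18)/(49132 + E(-155)) = (-4822 - 163*18)/(49132 - 155*(4 - 155)) = (-4822 - 2934)/(49132 - 155*(-151)) = -7756/(49132 + 23405) = -7756/72537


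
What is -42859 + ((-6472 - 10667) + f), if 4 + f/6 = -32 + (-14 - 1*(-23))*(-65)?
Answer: -63724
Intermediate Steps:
f = -3726 (f = -24 + 6*(-32 + (-14 - 1*(-23))*(-65)) = -24 + 6*(-32 + (-14 + 23)*(-65)) = -24 + 6*(-32 + 9*(-65)) = -24 + 6*(-32 - 585) = -24 + 6*(-617) = -24 - 3702 = -3726)
-42859 + ((-6472 - 10667) + f) = -42859 + ((-6472 - 10667) - 3726) = -42859 + (-17139 - 3726) = -42859 - 20865 = -63724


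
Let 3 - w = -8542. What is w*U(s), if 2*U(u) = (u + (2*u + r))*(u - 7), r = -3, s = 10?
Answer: 692145/2 ≈ 3.4607e+5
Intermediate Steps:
w = 8545 (w = 3 - 1*(-8542) = 3 + 8542 = 8545)
U(u) = (-7 + u)*(-3 + 3*u)/2 (U(u) = ((u + (2*u - 3))*(u - 7))/2 = ((u + (-3 + 2*u))*(-7 + u))/2 = ((-3 + 3*u)*(-7 + u))/2 = ((-7 + u)*(-3 + 3*u))/2 = (-7 + u)*(-3 + 3*u)/2)
w*U(s) = 8545*(21/2 - 12*10 + (3/2)*10²) = 8545*(21/2 - 120 + (3/2)*100) = 8545*(21/2 - 120 + 150) = 8545*(81/2) = 692145/2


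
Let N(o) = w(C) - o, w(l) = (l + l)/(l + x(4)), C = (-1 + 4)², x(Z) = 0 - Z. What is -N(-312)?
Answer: -1578/5 ≈ -315.60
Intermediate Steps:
x(Z) = -Z
C = 9 (C = 3² = 9)
w(l) = 2*l/(-4 + l) (w(l) = (l + l)/(l - 1*4) = (2*l)/(l - 4) = (2*l)/(-4 + l) = 2*l/(-4 + l))
N(o) = 18/5 - o (N(o) = 2*9/(-4 + 9) - o = 2*9/5 - o = 2*9*(⅕) - o = 18/5 - o)
-N(-312) = -(18/5 - 1*(-312)) = -(18/5 + 312) = -1*1578/5 = -1578/5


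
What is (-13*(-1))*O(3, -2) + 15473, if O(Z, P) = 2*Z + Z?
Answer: 15590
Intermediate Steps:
O(Z, P) = 3*Z
(-13*(-1))*O(3, -2) + 15473 = (-13*(-1))*(3*3) + 15473 = 13*9 + 15473 = 117 + 15473 = 15590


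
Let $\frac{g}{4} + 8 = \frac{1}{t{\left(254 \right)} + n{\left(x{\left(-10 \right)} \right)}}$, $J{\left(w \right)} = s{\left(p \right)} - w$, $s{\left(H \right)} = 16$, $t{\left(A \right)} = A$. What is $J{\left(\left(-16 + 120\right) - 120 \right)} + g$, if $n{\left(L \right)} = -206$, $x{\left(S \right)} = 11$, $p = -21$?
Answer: $\frac{1}{12} \approx 0.083333$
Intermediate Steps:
$J{\left(w \right)} = 16 - w$
$g = - \frac{383}{12}$ ($g = -32 + \frac{4}{254 - 206} = -32 + \frac{4}{48} = -32 + 4 \cdot \frac{1}{48} = -32 + \frac{1}{12} = - \frac{383}{12} \approx -31.917$)
$J{\left(\left(-16 + 120\right) - 120 \right)} + g = \left(16 - \left(\left(-16 + 120\right) - 120\right)\right) - \frac{383}{12} = \left(16 - \left(104 - 120\right)\right) - \frac{383}{12} = \left(16 - -16\right) - \frac{383}{12} = \left(16 + 16\right) - \frac{383}{12} = 32 - \frac{383}{12} = \frac{1}{12}$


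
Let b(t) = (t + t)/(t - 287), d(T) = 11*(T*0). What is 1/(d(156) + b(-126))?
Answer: 59/36 ≈ 1.6389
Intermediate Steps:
d(T) = 0 (d(T) = 11*0 = 0)
b(t) = 2*t/(-287 + t) (b(t) = (2*t)/(-287 + t) = 2*t/(-287 + t))
1/(d(156) + b(-126)) = 1/(0 + 2*(-126)/(-287 - 126)) = 1/(0 + 2*(-126)/(-413)) = 1/(0 + 2*(-126)*(-1/413)) = 1/(0 + 36/59) = 1/(36/59) = 59/36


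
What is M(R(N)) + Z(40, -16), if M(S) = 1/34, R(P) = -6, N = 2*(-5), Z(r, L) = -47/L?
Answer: 807/272 ≈ 2.9669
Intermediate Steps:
N = -10
M(S) = 1/34
M(R(N)) + Z(40, -16) = 1/34 - 47/(-16) = 1/34 - 47*(-1/16) = 1/34 + 47/16 = 807/272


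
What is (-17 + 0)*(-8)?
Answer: 136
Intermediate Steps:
(-17 + 0)*(-8) = -17*(-8) = 136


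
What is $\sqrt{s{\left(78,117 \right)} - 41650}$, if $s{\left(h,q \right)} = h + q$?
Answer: $i \sqrt{41455} \approx 203.6 i$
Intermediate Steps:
$\sqrt{s{\left(78,117 \right)} - 41650} = \sqrt{\left(78 + 117\right) - 41650} = \sqrt{195 - 41650} = \sqrt{-41455} = i \sqrt{41455}$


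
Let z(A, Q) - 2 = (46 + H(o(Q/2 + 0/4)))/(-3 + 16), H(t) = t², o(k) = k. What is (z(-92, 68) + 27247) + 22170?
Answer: 643649/13 ≈ 49511.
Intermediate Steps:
z(A, Q) = 72/13 + Q²/52 (z(A, Q) = 2 + (46 + (Q/2 + 0/4)²)/(-3 + 16) = 2 + (46 + (Q*(½) + 0*(¼))²)/13 = 2 + (46 + (Q/2 + 0)²)*(1/13) = 2 + (46 + (Q/2)²)*(1/13) = 2 + (46 + Q²/4)*(1/13) = 2 + (46/13 + Q²/52) = 72/13 + Q²/52)
(z(-92, 68) + 27247) + 22170 = ((72/13 + (1/52)*68²) + 27247) + 22170 = ((72/13 + (1/52)*4624) + 27247) + 22170 = ((72/13 + 1156/13) + 27247) + 22170 = (1228/13 + 27247) + 22170 = 355439/13 + 22170 = 643649/13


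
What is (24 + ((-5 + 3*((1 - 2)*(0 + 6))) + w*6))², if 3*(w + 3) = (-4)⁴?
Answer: 245025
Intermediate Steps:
w = 247/3 (w = -3 + (⅓)*(-4)⁴ = -3 + (⅓)*256 = -3 + 256/3 = 247/3 ≈ 82.333)
(24 + ((-5 + 3*((1 - 2)*(0 + 6))) + w*6))² = (24 + ((-5 + 3*((1 - 2)*(0 + 6))) + (247/3)*6))² = (24 + ((-5 + 3*(-1*6)) + 494))² = (24 + ((-5 + 3*(-6)) + 494))² = (24 + ((-5 - 18) + 494))² = (24 + (-23 + 494))² = (24 + 471)² = 495² = 245025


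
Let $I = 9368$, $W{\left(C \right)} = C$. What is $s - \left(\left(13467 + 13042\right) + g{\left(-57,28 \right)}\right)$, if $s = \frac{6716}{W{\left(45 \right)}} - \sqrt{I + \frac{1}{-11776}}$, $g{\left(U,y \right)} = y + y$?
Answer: $- \frac{1188709}{45} - \frac{\sqrt{5074608082}}{736} \approx -26513.0$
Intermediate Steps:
$g{\left(U,y \right)} = 2 y$
$s = \frac{6716}{45} - \frac{\sqrt{5074608082}}{736}$ ($s = \frac{6716}{45} - \sqrt{9368 + \frac{1}{-11776}} = 6716 \cdot \frac{1}{45} - \sqrt{9368 - \frac{1}{11776}} = \frac{6716}{45} - \sqrt{\frac{110317567}{11776}} = \frac{6716}{45} - \frac{\sqrt{5074608082}}{736} \approx 52.456$)
$s - \left(\left(13467 + 13042\right) + g{\left(-57,28 \right)}\right) = \left(\frac{6716}{45} - \frac{\sqrt{5074608082}}{736}\right) - \left(\left(13467 + 13042\right) + 2 \cdot 28\right) = \left(\frac{6716}{45} - \frac{\sqrt{5074608082}}{736}\right) - \left(26509 + 56\right) = \left(\frac{6716}{45} - \frac{\sqrt{5074608082}}{736}\right) - 26565 = - \frac{1188709}{45} - \frac{\sqrt{5074608082}}{736}$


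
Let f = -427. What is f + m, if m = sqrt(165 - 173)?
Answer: -427 + 2*I*sqrt(2) ≈ -427.0 + 2.8284*I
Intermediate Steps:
m = 2*I*sqrt(2) (m = sqrt(-8) = 2*I*sqrt(2) ≈ 2.8284*I)
f + m = -427 + 2*I*sqrt(2)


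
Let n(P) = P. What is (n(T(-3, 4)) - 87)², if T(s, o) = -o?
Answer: 8281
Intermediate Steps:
(n(T(-3, 4)) - 87)² = (-1*4 - 87)² = (-4 - 87)² = (-91)² = 8281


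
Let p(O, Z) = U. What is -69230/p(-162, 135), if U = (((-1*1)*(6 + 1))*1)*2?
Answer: 4945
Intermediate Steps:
U = -14 (U = (-1*7*1)*2 = -7*1*2 = -7*2 = -14)
p(O, Z) = -14
-69230/p(-162, 135) = -69230/(-14) = -69230*(-1/14) = 4945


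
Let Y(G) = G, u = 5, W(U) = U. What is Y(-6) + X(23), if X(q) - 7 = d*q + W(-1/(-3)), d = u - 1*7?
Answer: -134/3 ≈ -44.667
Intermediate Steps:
d = -2 (d = 5 - 1*7 = 5 - 7 = -2)
X(q) = 22/3 - 2*q (X(q) = 7 + (-2*q - 1/(-3)) = 7 + (-2*q - 1*(-⅓)) = 7 + (-2*q + ⅓) = 7 + (⅓ - 2*q) = 22/3 - 2*q)
Y(-6) + X(23) = -6 + (22/3 - 2*23) = -6 + (22/3 - 46) = -6 - 116/3 = -134/3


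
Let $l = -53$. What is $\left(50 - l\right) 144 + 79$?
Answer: $14911$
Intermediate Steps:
$\left(50 - l\right) 144 + 79 = \left(50 - -53\right) 144 + 79 = \left(50 + 53\right) 144 + 79 = 103 \cdot 144 + 79 = 14832 + 79 = 14911$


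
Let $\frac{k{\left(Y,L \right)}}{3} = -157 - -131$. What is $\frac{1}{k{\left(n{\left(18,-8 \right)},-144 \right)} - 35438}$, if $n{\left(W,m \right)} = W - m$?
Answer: $- \frac{1}{35516} \approx -2.8156 \cdot 10^{-5}$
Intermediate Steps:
$k{\left(Y,L \right)} = -78$ ($k{\left(Y,L \right)} = 3 \left(-157 - -131\right) = 3 \left(-157 + 131\right) = 3 \left(-26\right) = -78$)
$\frac{1}{k{\left(n{\left(18,-8 \right)},-144 \right)} - 35438} = \frac{1}{-78 - 35438} = \frac{1}{-35516} = - \frac{1}{35516}$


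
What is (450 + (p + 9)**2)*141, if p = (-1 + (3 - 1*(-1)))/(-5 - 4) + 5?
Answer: 269357/3 ≈ 89786.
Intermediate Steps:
p = 14/3 (p = (-1 + (3 + 1))/(-9) + 5 = (-1 + 4)*(-1/9) + 5 = 3*(-1/9) + 5 = -1/3 + 5 = 14/3 ≈ 4.6667)
(450 + (p + 9)**2)*141 = (450 + (14/3 + 9)**2)*141 = (450 + (41/3)**2)*141 = (450 + 1681/9)*141 = (5731/9)*141 = 269357/3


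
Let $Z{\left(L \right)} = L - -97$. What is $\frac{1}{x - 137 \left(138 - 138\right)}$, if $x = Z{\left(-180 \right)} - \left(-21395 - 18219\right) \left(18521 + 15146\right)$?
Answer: $\frac{1}{1333684455} \approx 7.498 \cdot 10^{-10}$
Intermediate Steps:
$Z{\left(L \right)} = 97 + L$ ($Z{\left(L \right)} = L + 97 = 97 + L$)
$x = 1333684455$ ($x = \left(97 - 180\right) - \left(-21395 - 18219\right) \left(18521 + 15146\right) = -83 - \left(-39614\right) 33667 = -83 - -1333684538 = -83 + 1333684538 = 1333684455$)
$\frac{1}{x - 137 \left(138 - 138\right)} = \frac{1}{1333684455 - 137 \left(138 - 138\right)} = \frac{1}{1333684455 - 0} = \frac{1}{1333684455 + 0} = \frac{1}{1333684455}$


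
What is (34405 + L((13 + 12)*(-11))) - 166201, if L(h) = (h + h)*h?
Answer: 19454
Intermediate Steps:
L(h) = 2*h² (L(h) = (2*h)*h = 2*h²)
(34405 + L((13 + 12)*(-11))) - 166201 = (34405 + 2*((13 + 12)*(-11))²) - 166201 = (34405 + 2*(25*(-11))²) - 166201 = (34405 + 2*(-275)²) - 166201 = (34405 + 2*75625) - 166201 = (34405 + 151250) - 166201 = 185655 - 166201 = 19454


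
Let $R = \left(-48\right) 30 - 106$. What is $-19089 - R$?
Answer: $-17543$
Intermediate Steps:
$R = -1546$ ($R = -1440 - 106 = -1546$)
$-19089 - R = -19089 - -1546 = -19089 + 1546 = -17543$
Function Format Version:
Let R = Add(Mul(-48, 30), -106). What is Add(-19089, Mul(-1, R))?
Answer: -17543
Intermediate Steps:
R = -1546 (R = Add(-1440, -106) = -1546)
Add(-19089, Mul(-1, R)) = Add(-19089, Mul(-1, -1546)) = Add(-19089, 1546) = -17543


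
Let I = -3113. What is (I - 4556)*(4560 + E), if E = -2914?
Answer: -12623174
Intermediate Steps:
(I - 4556)*(4560 + E) = (-3113 - 4556)*(4560 - 2914) = -7669*1646 = -12623174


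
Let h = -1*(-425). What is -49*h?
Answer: -20825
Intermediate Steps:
h = 425
-49*h = -49*425 = -20825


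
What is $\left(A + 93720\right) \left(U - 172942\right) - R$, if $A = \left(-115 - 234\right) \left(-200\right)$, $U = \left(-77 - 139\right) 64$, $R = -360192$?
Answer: $-30539616128$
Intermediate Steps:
$U = -13824$ ($U = \left(-216\right) 64 = -13824$)
$A = 69800$ ($A = \left(-349\right) \left(-200\right) = 69800$)
$\left(A + 93720\right) \left(U - 172942\right) - R = \left(69800 + 93720\right) \left(-13824 - 172942\right) - -360192 = 163520 \left(-186766\right) + 360192 = -30539976320 + 360192 = -30539616128$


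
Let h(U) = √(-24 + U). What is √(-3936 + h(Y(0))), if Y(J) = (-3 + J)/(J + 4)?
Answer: √(-15744 + 6*I*√11)/2 ≈ 0.039649 + 62.738*I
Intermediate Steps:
Y(J) = (-3 + J)/(4 + J)
√(-3936 + h(Y(0))) = √(-3936 + √(-24 + (-3 + 0)/(4 + 0))) = √(-3936 + √(-24 - 3/4)) = √(-3936 + √(-24 + (¼)*(-3))) = √(-3936 + √(-24 - ¾)) = √(-3936 + √(-99/4)) = √(-3936 + 3*I*√11/2)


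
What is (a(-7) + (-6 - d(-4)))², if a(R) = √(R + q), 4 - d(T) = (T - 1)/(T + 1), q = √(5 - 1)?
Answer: 580/9 - 50*I*√5/3 ≈ 64.444 - 37.268*I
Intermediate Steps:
q = 2 (q = √4 = 2)
d(T) = 4 - (-1 + T)/(1 + T) (d(T) = 4 - (T - 1)/(T + 1) = 4 - (-1 + T)/(1 + T))
a(R) = √(2 + R) (a(R) = √(R + 2) = √(2 + R))
(a(-7) + (-6 - d(-4)))² = (√(2 - 7) + (-6 - (5 + 3*(-4))/(1 - 4)))² = (√(-5) + (-6 - (5 - 12)/(-3)))² = (I*√5 + (-6 - (-1)*(-7)/3))² = (I*√5 + (-6 - 1*7/3))² = (I*√5 + (-6 - 7/3))² = (I*√5 - 25/3)² = (-25/3 + I*√5)²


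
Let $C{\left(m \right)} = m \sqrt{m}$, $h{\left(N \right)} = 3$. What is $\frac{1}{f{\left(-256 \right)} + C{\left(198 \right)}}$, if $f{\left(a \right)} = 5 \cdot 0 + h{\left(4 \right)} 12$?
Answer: $- \frac{1}{215586} + \frac{11 \sqrt{22}}{143724} \approx 0.00035434$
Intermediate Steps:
$f{\left(a \right)} = 36$ ($f{\left(a \right)} = 5 \cdot 0 + 3 \cdot 12 = 0 + 36 = 36$)
$C{\left(m \right)} = m^{\frac{3}{2}}$
$\frac{1}{f{\left(-256 \right)} + C{\left(198 \right)}} = \frac{1}{36 + 198^{\frac{3}{2}}} = \frac{1}{36 + 594 \sqrt{22}}$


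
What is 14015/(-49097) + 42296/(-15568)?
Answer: -286849029/95542762 ≈ -3.0023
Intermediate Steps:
14015/(-49097) + 42296/(-15568) = 14015*(-1/49097) + 42296*(-1/15568) = -14015/49097 - 5287/1946 = -286849029/95542762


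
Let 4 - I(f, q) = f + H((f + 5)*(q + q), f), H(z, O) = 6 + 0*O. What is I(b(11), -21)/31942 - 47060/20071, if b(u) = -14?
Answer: -751474834/320553941 ≈ -2.3443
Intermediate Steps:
H(z, O) = 6 (H(z, O) = 6 + 0 = 6)
I(f, q) = -2 - f (I(f, q) = 4 - (f + 6) = 4 - (6 + f) = 4 + (-6 - f) = -2 - f)
I(b(11), -21)/31942 - 47060/20071 = (-2 - 1*(-14))/31942 - 47060/20071 = (-2 + 14)*(1/31942) - 47060*1/20071 = 12*(1/31942) - 47060/20071 = 6/15971 - 47060/20071 = -751474834/320553941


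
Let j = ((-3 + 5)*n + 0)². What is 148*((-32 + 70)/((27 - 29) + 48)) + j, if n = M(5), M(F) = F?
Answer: 5112/23 ≈ 222.26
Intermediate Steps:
n = 5
j = 100 (j = ((-3 + 5)*5 + 0)² = (2*5 + 0)² = (10 + 0)² = 10² = 100)
148*((-32 + 70)/((27 - 29) + 48)) + j = 148*((-32 + 70)/((27 - 29) + 48)) + 100 = 148*(38/(-2 + 48)) + 100 = 148*(38/46) + 100 = 148*(38*(1/46)) + 100 = 148*(19/23) + 100 = 2812/23 + 100 = 5112/23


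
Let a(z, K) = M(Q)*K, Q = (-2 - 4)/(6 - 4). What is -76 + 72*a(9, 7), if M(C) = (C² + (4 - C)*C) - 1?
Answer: -6628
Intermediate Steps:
Q = -3 (Q = -6/2 = -6*½ = -3)
M(C) = -1 + C² + C*(4 - C) (M(C) = (C² + C*(4 - C)) - 1 = -1 + C² + C*(4 - C))
a(z, K) = -13*K (a(z, K) = (-1 + 4*(-3))*K = (-1 - 12)*K = -13*K)
-76 + 72*a(9, 7) = -76 + 72*(-13*7) = -76 + 72*(-91) = -76 - 6552 = -6628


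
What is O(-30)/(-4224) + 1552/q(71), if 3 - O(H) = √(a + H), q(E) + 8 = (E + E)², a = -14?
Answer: 541265/7094912 + I*√11/2112 ≈ 0.076289 + 0.0015704*I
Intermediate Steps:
q(E) = -8 + 4*E² (q(E) = -8 + (E + E)² = -8 + (2*E)² = -8 + 4*E²)
O(H) = 3 - √(-14 + H)
O(-30)/(-4224) + 1552/q(71) = (3 - √(-14 - 30))/(-4224) + 1552/(-8 + 4*71²) = (3 - √(-44))*(-1/4224) + 1552/(-8 + 4*5041) = (3 - 2*I*√11)*(-1/4224) + 1552/(-8 + 20164) = (3 - 2*I*√11)*(-1/4224) + 1552/20156 = (-1/1408 + I*√11/2112) + 1552*(1/20156) = (-1/1408 + I*√11/2112) + 388/5039 = 541265/7094912 + I*√11/2112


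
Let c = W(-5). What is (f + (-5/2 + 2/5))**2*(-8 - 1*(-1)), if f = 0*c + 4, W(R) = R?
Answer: -2527/100 ≈ -25.270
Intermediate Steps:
c = -5
f = 4 (f = 0*(-5) + 4 = 0 + 4 = 4)
(f + (-5/2 + 2/5))**2*(-8 - 1*(-1)) = (4 + (-5/2 + 2/5))**2*(-8 - 1*(-1)) = (4 + (-5*1/2 + 2*(1/5)))**2*(-8 + 1) = (4 + (-5/2 + 2/5))**2*(-7) = (4 - 21/10)**2*(-7) = (19/10)**2*(-7) = (361/100)*(-7) = -2527/100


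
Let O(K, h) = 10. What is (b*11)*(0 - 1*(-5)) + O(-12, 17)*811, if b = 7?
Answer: 8495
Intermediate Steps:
(b*11)*(0 - 1*(-5)) + O(-12, 17)*811 = (7*11)*(0 - 1*(-5)) + 10*811 = 77*(0 + 5) + 8110 = 77*5 + 8110 = 385 + 8110 = 8495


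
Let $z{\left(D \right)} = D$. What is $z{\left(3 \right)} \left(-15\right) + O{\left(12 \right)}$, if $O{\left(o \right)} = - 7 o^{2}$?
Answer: $-1053$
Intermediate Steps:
$z{\left(3 \right)} \left(-15\right) + O{\left(12 \right)} = 3 \left(-15\right) - 7 \cdot 12^{2} = -45 - 1008 = -1053$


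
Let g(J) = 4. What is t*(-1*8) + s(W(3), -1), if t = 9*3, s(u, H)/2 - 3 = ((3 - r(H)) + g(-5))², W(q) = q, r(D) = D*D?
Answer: -138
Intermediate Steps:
r(D) = D²
s(u, H) = 6 + 2*(7 - H²)² (s(u, H) = 6 + 2*((3 - H²) + 4)² = 6 + 2*(7 - H²)²)
t = 27
t*(-1*8) + s(W(3), -1) = 27*(-1*8) + (6 + 2*(7 - 1*(-1)²)²) = 27*(-8) + (6 + 2*(7 - 1*1)²) = -216 + (6 + 2*(7 - 1)²) = -216 + (6 + 2*6²) = -216 + (6 + 2*36) = -216 + (6 + 72) = -216 + 78 = -138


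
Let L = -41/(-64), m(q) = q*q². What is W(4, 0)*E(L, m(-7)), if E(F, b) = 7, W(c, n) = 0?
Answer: 0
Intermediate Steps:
m(q) = q³
L = 41/64 (L = -41*(-1/64) = 41/64 ≈ 0.64063)
W(4, 0)*E(L, m(-7)) = 0*7 = 0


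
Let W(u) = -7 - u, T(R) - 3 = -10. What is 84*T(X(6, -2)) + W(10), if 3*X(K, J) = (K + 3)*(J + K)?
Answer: -605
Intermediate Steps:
X(K, J) = (3 + K)*(J + K)/3 (X(K, J) = ((K + 3)*(J + K))/3 = ((3 + K)*(J + K))/3 = (3 + K)*(J + K)/3)
T(R) = -7 (T(R) = 3 - 10 = -7)
84*T(X(6, -2)) + W(10) = 84*(-7) + (-7 - 1*10) = -588 + (-7 - 10) = -588 - 17 = -605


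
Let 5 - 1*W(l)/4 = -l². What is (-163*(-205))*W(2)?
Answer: 1202940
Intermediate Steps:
W(l) = 20 + 4*l² (W(l) = 20 - (-4)*l² = 20 + 4*l²)
(-163*(-205))*W(2) = (-163*(-205))*(20 + 4*2²) = 33415*(20 + 4*4) = 33415*(20 + 16) = 33415*36 = 1202940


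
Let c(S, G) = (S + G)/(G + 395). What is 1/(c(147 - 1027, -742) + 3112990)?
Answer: 347/1080209152 ≈ 3.2123e-7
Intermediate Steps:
c(S, G) = (G + S)/(395 + G)
1/(c(147 - 1027, -742) + 3112990) = 1/((-742 + (147 - 1027))/(395 - 742) + 3112990) = 1/((-742 - 880)/(-347) + 3112990) = 1/(-1/347*(-1622) + 3112990) = 1/(1622/347 + 3112990) = 1/(1080209152/347) = 347/1080209152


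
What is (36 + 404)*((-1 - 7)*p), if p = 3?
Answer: -10560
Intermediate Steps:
(36 + 404)*((-1 - 7)*p) = (36 + 404)*((-1 - 7)*3) = 440*(-8*3) = 440*(-24) = -10560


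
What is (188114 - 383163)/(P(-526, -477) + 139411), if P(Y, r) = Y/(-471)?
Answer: -91868079/65663107 ≈ -1.3991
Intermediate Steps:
P(Y, r) = -Y/471 (P(Y, r) = Y*(-1/471) = -Y/471)
(188114 - 383163)/(P(-526, -477) + 139411) = (188114 - 383163)/(-1/471*(-526) + 139411) = -195049/(526/471 + 139411) = -195049/65663107/471 = -195049*471/65663107 = -91868079/65663107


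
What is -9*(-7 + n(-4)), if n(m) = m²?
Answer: -81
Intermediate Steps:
-9*(-7 + n(-4)) = -9*(-7 + (-4)²) = -9*(-7 + 16) = -9*9 = -81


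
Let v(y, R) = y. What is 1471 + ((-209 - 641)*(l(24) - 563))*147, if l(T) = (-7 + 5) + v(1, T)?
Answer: 70473271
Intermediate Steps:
l(T) = -1 (l(T) = (-7 + 5) + 1 = -2 + 1 = -1)
1471 + ((-209 - 641)*(l(24) - 563))*147 = 1471 + ((-209 - 641)*(-1 - 563))*147 = 1471 - 850*(-564)*147 = 1471 + 479400*147 = 1471 + 70471800 = 70473271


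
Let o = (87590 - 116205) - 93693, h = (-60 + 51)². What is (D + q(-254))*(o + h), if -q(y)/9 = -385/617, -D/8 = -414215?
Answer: -249901499106035/617 ≈ -4.0503e+11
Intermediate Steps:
D = 3313720 (D = -8*(-414215) = 3313720)
h = 81 (h = (-9)² = 81)
o = -122308 (o = -28615 - 93693 = -122308)
q(y) = 3465/617 (q(y) = -(-3465)/617 = -9*(-385/617) = 3465/617)
(D + q(-254))*(o + h) = (3313720 + 3465/617)*(-122308 + 81) = (2044568705/617)*(-122227) = -249901499106035/617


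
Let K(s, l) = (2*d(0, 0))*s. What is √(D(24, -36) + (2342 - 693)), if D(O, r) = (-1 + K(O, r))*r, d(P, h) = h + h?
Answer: √1685 ≈ 41.049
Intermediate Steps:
d(P, h) = 2*h
K(s, l) = 0 (K(s, l) = (2*(2*0))*s = (2*0)*s = 0*s = 0)
D(O, r) = -r (D(O, r) = (-1 + 0)*r = -r)
√(D(24, -36) + (2342 - 693)) = √(-1*(-36) + (2342 - 693)) = √(36 + 1649) = √1685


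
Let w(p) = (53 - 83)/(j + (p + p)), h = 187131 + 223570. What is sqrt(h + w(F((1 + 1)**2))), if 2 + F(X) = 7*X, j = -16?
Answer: sqrt(14785206)/6 ≈ 640.86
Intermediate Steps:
F(X) = -2 + 7*X
h = 410701
w(p) = -30/(-16 + 2*p) (w(p) = (53 - 83)/(-16 + (p + p)) = -30/(-16 + 2*p))
sqrt(h + w(F((1 + 1)**2))) = sqrt(410701 - 15/(-8 + (-2 + 7*(1 + 1)**2))) = sqrt(410701 - 15/(-8 + (-2 + 7*2**2))) = sqrt(410701 - 15/(-8 + (-2 + 7*4))) = sqrt(410701 - 15/(-8 + (-2 + 28))) = sqrt(410701 - 15/(-8 + 26)) = sqrt(410701 - 15/18) = sqrt(410701 - 15*1/18) = sqrt(410701 - 5/6) = sqrt(2464201/6) = sqrt(14785206)/6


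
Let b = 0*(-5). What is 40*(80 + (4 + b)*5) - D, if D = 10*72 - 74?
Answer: 3354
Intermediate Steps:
b = 0
D = 646 (D = 720 - 74 = 646)
40*(80 + (4 + b)*5) - D = 40*(80 + (4 + 0)*5) - 1*646 = 40*(80 + 4*5) - 646 = 40*(80 + 20) - 646 = 40*100 - 646 = 4000 - 646 = 3354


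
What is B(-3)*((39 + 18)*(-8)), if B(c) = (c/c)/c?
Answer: 152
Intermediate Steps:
B(c) = 1/c
B(-3)*((39 + 18)*(-8)) = ((39 + 18)*(-8))/(-3) = -19*(-8) = -1/3*(-456) = 152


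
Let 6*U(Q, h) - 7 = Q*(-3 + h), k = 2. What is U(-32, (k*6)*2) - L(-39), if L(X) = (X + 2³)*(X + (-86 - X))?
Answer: -16661/6 ≈ -2776.8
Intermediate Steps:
U(Q, h) = 7/6 + Q*(-3 + h)/6 (U(Q, h) = 7/6 + (Q*(-3 + h))/6 = 7/6 + Q*(-3 + h)/6)
L(X) = -688 - 86*X (L(X) = (X + 8)*(-86) = (8 + X)*(-86) = -688 - 86*X)
U(-32, (k*6)*2) - L(-39) = (7/6 - ½*(-32) + (⅙)*(-32)*((2*6)*2)) - (-688 - 86*(-39)) = (7/6 + 16 + (⅙)*(-32)*(12*2)) - (-688 + 3354) = (7/6 + 16 + (⅙)*(-32)*24) - 1*2666 = (7/6 + 16 - 128) - 2666 = -665/6 - 2666 = -16661/6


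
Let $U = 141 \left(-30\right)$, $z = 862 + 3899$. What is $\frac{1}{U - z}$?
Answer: $- \frac{1}{8991} \approx -0.00011122$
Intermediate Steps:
$z = 4761$
$U = -4230$
$\frac{1}{U - z} = \frac{1}{-4230 - 4761} = \frac{1}{-8991} = - \frac{1}{8991}$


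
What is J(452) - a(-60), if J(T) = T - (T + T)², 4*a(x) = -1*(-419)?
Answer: -3267475/4 ≈ -8.1687e+5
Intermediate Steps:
a(x) = 419/4 (a(x) = (-1*(-419))/4 = (¼)*419 = 419/4)
J(T) = T - 4*T² (J(T) = T - (2*T)² = T - 4*T²)
J(452) - a(-60) = 452*(1 - 4*452) - 1*419/4 = 452*(1 - 1808) - 419/4 = 452*(-1807) - 419/4 = -816764 - 419/4 = -3267475/4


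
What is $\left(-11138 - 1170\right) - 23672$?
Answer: $-35980$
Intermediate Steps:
$\left(-11138 - 1170\right) - 23672 = -12308 - 23672 = -35980$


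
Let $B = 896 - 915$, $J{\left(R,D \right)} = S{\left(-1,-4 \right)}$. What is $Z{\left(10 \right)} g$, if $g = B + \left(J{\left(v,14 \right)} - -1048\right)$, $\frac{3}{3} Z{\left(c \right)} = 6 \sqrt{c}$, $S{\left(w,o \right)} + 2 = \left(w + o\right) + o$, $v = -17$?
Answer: $6108 \sqrt{10} \approx 19315.0$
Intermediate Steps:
$S{\left(w,o \right)} = -2 + w + 2 o$ ($S{\left(w,o \right)} = -2 + \left(\left(w + o\right) + o\right) = -2 + \left(\left(o + w\right) + o\right) = -2 + \left(w + 2 o\right) = -2 + w + 2 o$)
$J{\left(R,D \right)} = -11$ ($J{\left(R,D \right)} = -2 - 1 + 2 \left(-4\right) = -2 - 1 - 8 = -11$)
$B = -19$ ($B = 896 - 915 = -19$)
$Z{\left(c \right)} = 6 \sqrt{c}$
$g = 1018$ ($g = -19 - -1037 = -19 + \left(-11 + 1048\right) = -19 + 1037 = 1018$)
$Z{\left(10 \right)} g = 6 \sqrt{10} \cdot 1018 = 6108 \sqrt{10}$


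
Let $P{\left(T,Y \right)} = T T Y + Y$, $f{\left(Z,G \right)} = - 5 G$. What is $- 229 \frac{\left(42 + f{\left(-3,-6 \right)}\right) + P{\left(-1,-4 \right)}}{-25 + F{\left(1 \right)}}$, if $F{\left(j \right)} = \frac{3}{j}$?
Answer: $\frac{7328}{11} \approx 666.18$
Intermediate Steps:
$P{\left(T,Y \right)} = Y + Y T^{2}$ ($P{\left(T,Y \right)} = T^{2} Y + Y = Y T^{2} + Y = Y + Y T^{2}$)
$- 229 \frac{\left(42 + f{\left(-3,-6 \right)}\right) + P{\left(-1,-4 \right)}}{-25 + F{\left(1 \right)}} = - 229 \frac{\left(42 - -30\right) - 4 \left(1 + \left(-1\right)^{2}\right)}{-25 + \frac{3}{1}} = - 229 \frac{\left(42 + 30\right) - 4 \left(1 + 1\right)}{-25 + 3 \cdot 1} = - 229 \frac{72 - 8}{-25 + 3} = - 229 \frac{72 - 8}{-22} = - 229 \cdot 64 \left(- \frac{1}{22}\right) = \left(-229\right) \left(- \frac{32}{11}\right) = \frac{7328}{11}$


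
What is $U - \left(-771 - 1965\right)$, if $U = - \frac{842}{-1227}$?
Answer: $\frac{3357914}{1227} \approx 2736.7$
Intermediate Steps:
$U = \frac{842}{1227}$ ($U = \left(-842\right) \left(- \frac{1}{1227}\right) = \frac{842}{1227} \approx 0.68623$)
$U - \left(-771 - 1965\right) = \frac{842}{1227} - \left(-771 - 1965\right) = \frac{842}{1227} - -2736 = \frac{842}{1227} + 2736 = \frac{3357914}{1227}$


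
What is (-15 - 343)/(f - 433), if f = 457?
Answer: -179/12 ≈ -14.917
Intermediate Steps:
(-15 - 343)/(f - 433) = (-15 - 343)/(457 - 433) = -358/24 = -358*1/24 = -179/12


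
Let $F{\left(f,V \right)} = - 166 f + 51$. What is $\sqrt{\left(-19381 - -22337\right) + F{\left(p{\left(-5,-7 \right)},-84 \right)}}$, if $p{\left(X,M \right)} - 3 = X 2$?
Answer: $\sqrt{4169} \approx 64.568$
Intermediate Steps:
$p{\left(X,M \right)} = 3 + 2 X$ ($p{\left(X,M \right)} = 3 + X 2 = 3 + 2 X$)
$F{\left(f,V \right)} = 51 - 166 f$
$\sqrt{\left(-19381 - -22337\right) + F{\left(p{\left(-5,-7 \right)},-84 \right)}} = \sqrt{\left(-19381 - -22337\right) - \left(-51 + 166 \left(3 + 2 \left(-5\right)\right)\right)} = \sqrt{\left(-19381 + 22337\right) - \left(-51 + 166 \left(3 - 10\right)\right)} = \sqrt{2956 + \left(51 - -1162\right)} = \sqrt{2956 + \left(51 + 1162\right)} = \sqrt{2956 + 1213} = \sqrt{4169}$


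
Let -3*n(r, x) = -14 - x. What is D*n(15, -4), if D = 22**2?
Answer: 4840/3 ≈ 1613.3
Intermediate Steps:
n(r, x) = 14/3 + x/3 (n(r, x) = -(-14 - x)/3 = 14/3 + x/3)
D = 484
D*n(15, -4) = 484*(14/3 + (1/3)*(-4)) = 484*(14/3 - 4/3) = 484*(10/3) = 4840/3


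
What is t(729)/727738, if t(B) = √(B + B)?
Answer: 27*√2/727738 ≈ 5.2469e-5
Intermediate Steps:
t(B) = √2*√B (t(B) = √(2*B) = √2*√B)
t(729)/727738 = (√2*√729)/727738 = (√2*27)*(1/727738) = (27*√2)*(1/727738) = 27*√2/727738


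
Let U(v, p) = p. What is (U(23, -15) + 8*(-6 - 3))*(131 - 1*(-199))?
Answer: -28710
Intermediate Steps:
(U(23, -15) + 8*(-6 - 3))*(131 - 1*(-199)) = (-15 + 8*(-6 - 3))*(131 - 1*(-199)) = (-15 + 8*(-9))*(131 + 199) = (-15 - 72)*330 = -87*330 = -28710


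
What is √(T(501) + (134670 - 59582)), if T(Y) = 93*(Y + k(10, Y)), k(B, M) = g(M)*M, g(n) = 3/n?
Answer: 2*√30490 ≈ 349.23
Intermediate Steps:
k(B, M) = 3 (k(B, M) = (3/M)*M = 3)
T(Y) = 279 + 93*Y (T(Y) = 93*(Y + 3) = 93*(3 + Y) = 279 + 93*Y)
√(T(501) + (134670 - 59582)) = √((279 + 93*501) + (134670 - 59582)) = √((279 + 46593) + 75088) = √(46872 + 75088) = √121960 = 2*√30490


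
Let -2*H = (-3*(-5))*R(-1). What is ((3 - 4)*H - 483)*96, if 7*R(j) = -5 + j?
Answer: -328896/7 ≈ -46985.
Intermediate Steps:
R(j) = -5/7 + j/7 (R(j) = (-5 + j)/7 = -5/7 + j/7)
H = 45/7 (H = -(-3*(-5))*(-5/7 + (⅐)*(-1))/2 = -15*(-5/7 - ⅐)/2 = -15*(-6)/(2*7) = -½*(-90/7) = 45/7 ≈ 6.4286)
((3 - 4)*H - 483)*96 = ((3 - 4)*(45/7) - 483)*96 = (-1*45/7 - 483)*96 = (-45/7 - 483)*96 = -3426/7*96 = -328896/7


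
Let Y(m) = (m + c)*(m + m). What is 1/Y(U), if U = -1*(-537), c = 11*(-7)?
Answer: 1/494040 ≈ 2.0241e-6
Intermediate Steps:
c = -77
U = 537
Y(m) = 2*m*(-77 + m) (Y(m) = (m - 77)*(m + m) = (-77 + m)*(2*m) = 2*m*(-77 + m))
1/Y(U) = 1/(2*537*(-77 + 537)) = 1/(2*537*460) = 1/494040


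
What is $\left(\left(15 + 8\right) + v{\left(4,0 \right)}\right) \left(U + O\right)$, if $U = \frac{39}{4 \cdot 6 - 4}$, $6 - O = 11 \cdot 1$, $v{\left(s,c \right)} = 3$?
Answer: $- \frac{793}{10} \approx -79.3$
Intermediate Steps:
$O = -5$ ($O = 6 - 11 \cdot 1 = 6 - 11 = -5$)
$U = \frac{39}{20}$ ($U = \frac{39}{24 - 4} = \frac{39}{20} \approx 1.95$)
$\left(\left(15 + 8\right) + v{\left(4,0 \right)}\right) \left(U + O\right) = \left(\left(15 + 8\right) + 3\right) \left(\frac{39}{20} - 5\right) = \left(23 + 3\right) \left(- \frac{61}{20}\right) = 26 \left(- \frac{61}{20}\right) = - \frac{793}{10}$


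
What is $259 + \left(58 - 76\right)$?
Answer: $241$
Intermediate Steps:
$259 + \left(58 - 76\right) = 259 - 18 = 241$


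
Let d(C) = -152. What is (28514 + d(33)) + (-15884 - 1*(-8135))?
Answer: 20613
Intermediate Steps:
(28514 + d(33)) + (-15884 - 1*(-8135)) = (28514 - 152) + (-15884 - 1*(-8135)) = 28362 + (-15884 + 8135) = 28362 - 7749 = 20613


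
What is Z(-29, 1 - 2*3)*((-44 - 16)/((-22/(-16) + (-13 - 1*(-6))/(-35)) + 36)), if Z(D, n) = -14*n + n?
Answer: -52000/501 ≈ -103.79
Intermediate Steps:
Z(D, n) = -13*n
Z(-29, 1 - 2*3)*((-44 - 16)/((-22/(-16) + (-13 - 1*(-6))/(-35)) + 36)) = (-13*(1 - 2*3))*((-44 - 16)/((-22/(-16) + (-13 - 1*(-6))/(-35)) + 36)) = (-13*(1 - 6))*(-60/((-22*(-1/16) + (-13 + 6)*(-1/35)) + 36)) = (-13*(-5))*(-60/((11/8 - 7*(-1/35)) + 36)) = 65*(-60/((11/8 + ⅕) + 36)) = 65*(-60/(63/40 + 36)) = 65*(-60/1503/40) = 65*(-60*40/1503) = 65*(-800/501) = -52000/501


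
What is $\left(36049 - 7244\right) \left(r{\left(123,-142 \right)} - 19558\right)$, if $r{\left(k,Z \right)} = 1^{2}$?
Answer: $-563339385$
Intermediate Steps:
$r{\left(k,Z \right)} = 1$
$\left(36049 - 7244\right) \left(r{\left(123,-142 \right)} - 19558\right) = \left(36049 - 7244\right) \left(1 - 19558\right) = 28805 \left(-19557\right) = -563339385$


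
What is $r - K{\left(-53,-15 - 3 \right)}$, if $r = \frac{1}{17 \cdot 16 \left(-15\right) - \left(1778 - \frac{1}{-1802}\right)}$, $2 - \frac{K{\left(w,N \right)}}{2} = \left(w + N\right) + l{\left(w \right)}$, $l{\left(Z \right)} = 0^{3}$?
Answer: $- \frac{1541194884}{10556117} \approx -146.0$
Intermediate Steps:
$l{\left(Z \right)} = 0$
$K{\left(w,N \right)} = 4 - 2 N - 2 w$ ($K{\left(w,N \right)} = 4 - 2 \left(\left(w + N\right) + 0\right) = 4 - 2 \left(\left(N + w\right) + 0\right) = 4 - 2 \left(N + w\right) = 4 - \left(2 N + 2 w\right) = 4 - 2 N - 2 w$)
$r = - \frac{1802}{10556117}$ ($r = \frac{1}{272 \left(-15\right) - \frac{3203957}{1802}} = \frac{1}{-4080 - \frac{3203957}{1802}} = \frac{1}{- \frac{10556117}{1802}} = - \frac{1802}{10556117} \approx -0.00017071$)
$r - K{\left(-53,-15 - 3 \right)} = - \frac{1802}{10556117} - \left(4 - 2 \left(-15 - 3\right) - -106\right) = - \frac{1802}{10556117} - \left(4 - -36 + 106\right) = - \frac{1802}{10556117} - \left(4 + 36 + 106\right) = - \frac{1802}{10556117} - 146 = - \frac{1541194884}{10556117}$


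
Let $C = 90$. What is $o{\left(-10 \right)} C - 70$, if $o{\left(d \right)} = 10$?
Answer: $830$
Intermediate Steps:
$o{\left(-10 \right)} C - 70 = 10 \cdot 90 - 70 = 900 - 70 = 830$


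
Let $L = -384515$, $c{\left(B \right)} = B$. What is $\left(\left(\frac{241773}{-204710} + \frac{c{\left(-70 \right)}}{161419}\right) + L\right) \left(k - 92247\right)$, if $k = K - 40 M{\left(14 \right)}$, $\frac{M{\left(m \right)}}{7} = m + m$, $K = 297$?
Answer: $\frac{126793022361540268323}{3304408349} \approx 3.8371 \cdot 10^{10}$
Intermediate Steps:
$M{\left(m \right)} = 14 m$ ($M{\left(m \right)} = 7 \left(m + m\right) = 7 \cdot 2 m = 14 m$)
$k = -7543$ ($k = 297 - 40 \cdot 14 \cdot 14 = 297 - 7840 = -7543$)
$\left(\left(\frac{241773}{-204710} + \frac{c{\left(-70 \right)}}{161419}\right) + L\right) \left(k - 92247\right) = \left(\left(\frac{241773}{-204710} - \frac{70}{161419}\right) - 384515\right) \left(-7543 - 92247\right) = \left(\left(241773 \left(- \frac{1}{204710}\right) - \frac{70}{161419}\right) - 384515\right) \left(-99790\right) = \left(\left(- \frac{241773}{204710} - \frac{70}{161419}\right) - 384515\right) \left(-99790\right) = \left(- \frac{39041085587}{33044083490} - 384515\right) \left(-99790\right) = \left(- \frac{12705984804242937}{33044083490}\right) \left(-99790\right) = \frac{126793022361540268323}{3304408349}$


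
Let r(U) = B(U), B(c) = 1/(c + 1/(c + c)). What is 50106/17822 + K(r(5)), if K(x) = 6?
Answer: 11217/1273 ≈ 8.8115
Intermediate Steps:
B(c) = 1/(c + 1/(2*c))
r(U) = 2*U/(1 + 2*U²)
50106/17822 + K(r(5)) = 50106/17822 + 6 = 50106*(1/17822) + 6 = 3579/1273 + 6 = 11217/1273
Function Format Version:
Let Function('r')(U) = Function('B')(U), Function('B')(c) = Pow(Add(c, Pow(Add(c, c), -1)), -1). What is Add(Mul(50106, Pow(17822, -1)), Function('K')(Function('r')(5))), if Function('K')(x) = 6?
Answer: Rational(11217, 1273) ≈ 8.8115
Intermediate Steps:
Function('B')(c) = Pow(Add(c, Mul(Rational(1, 2), Pow(c, -1))), -1) (Function('B')(c) = Pow(Add(c, Pow(Mul(2, c), -1)), -1) = Pow(Add(c, Mul(Rational(1, 2), Pow(c, -1))), -1))
Function('r')(U) = Mul(2, U, Pow(Add(1, Mul(2, Pow(U, 2))), -1))
Add(Mul(50106, Pow(17822, -1)), Function('K')(Function('r')(5))) = Add(Mul(50106, Pow(17822, -1)), 6) = Add(Mul(50106, Rational(1, 17822)), 6) = Add(Rational(3579, 1273), 6) = Rational(11217, 1273)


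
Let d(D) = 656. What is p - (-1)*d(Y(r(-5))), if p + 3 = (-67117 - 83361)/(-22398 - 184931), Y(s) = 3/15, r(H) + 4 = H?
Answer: 135536315/207329 ≈ 653.73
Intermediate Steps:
r(H) = -4 + H
Y(s) = ⅕ (Y(s) = 3*(1/15) = ⅕)
p = -471509/207329 (p = -3 + (-67117 - 83361)/(-22398 - 184931) = -3 - 150478/(-207329) = -3 - 150478*(-1/207329) = -3 + 150478/207329 = -471509/207329 ≈ -2.2742)
p - (-1)*d(Y(r(-5))) = -471509/207329 - (-1)*656 = -471509/207329 - 1*(-656) = -471509/207329 + 656 = 135536315/207329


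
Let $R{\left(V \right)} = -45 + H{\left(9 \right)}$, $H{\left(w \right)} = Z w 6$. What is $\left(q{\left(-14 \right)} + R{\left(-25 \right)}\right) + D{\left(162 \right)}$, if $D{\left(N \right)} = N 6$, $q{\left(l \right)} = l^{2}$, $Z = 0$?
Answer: $1123$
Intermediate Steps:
$H{\left(w \right)} = 0$ ($H{\left(w \right)} = 0 w 6 = 0 \cdot 6 = 0$)
$R{\left(V \right)} = -45$ ($R{\left(V \right)} = -45 + 0 = -45$)
$D{\left(N \right)} = 6 N$
$\left(q{\left(-14 \right)} + R{\left(-25 \right)}\right) + D{\left(162 \right)} = \left(\left(-14\right)^{2} - 45\right) + 6 \cdot 162 = \left(196 - 45\right) + 972 = 151 + 972 = 1123$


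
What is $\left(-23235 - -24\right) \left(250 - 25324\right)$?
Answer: $581992614$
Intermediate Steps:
$\left(-23235 - -24\right) \left(250 - 25324\right) = \left(-23235 + \left(67 - 43\right)\right) \left(-25074\right) = \left(-23235 + 24\right) \left(-25074\right) = \left(-23211\right) \left(-25074\right) = 581992614$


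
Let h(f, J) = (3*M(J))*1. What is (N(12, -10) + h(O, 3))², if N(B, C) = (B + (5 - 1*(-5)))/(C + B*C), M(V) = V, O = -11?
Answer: 329476/4225 ≈ 77.982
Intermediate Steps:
N(B, C) = (10 + B)/(C + B*C) (N(B, C) = (B + (5 + 5))/(C + B*C) = (B + 10)/(C + B*C) = (10 + B)/(C + B*C))
h(f, J) = 3*J (h(f, J) = (3*J)*1 = 3*J)
(N(12, -10) + h(O, 3))² = ((10 + 12)/((-10)*(1 + 12)) + 3*3)² = (-⅒*22/13 + 9)² = (-⅒*1/13*22 + 9)² = (-11/65 + 9)² = (574/65)² = 329476/4225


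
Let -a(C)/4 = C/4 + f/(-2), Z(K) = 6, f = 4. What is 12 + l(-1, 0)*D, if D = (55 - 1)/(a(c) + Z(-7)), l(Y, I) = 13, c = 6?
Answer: 399/4 ≈ 99.750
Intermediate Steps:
a(C) = 8 - C (a(C) = -4*(C/4 + 4/(-2)) = -4*(C*(¼) + 4*(-½)) = -4*(C/4 - 2) = -4*(-2 + C/4) = 8 - C)
D = 27/4 (D = (55 - 1)/((8 - 1*6) + 6) = 54/((8 - 6) + 6) = 54/(2 + 6) = 54/8 = 54*(⅛) = 27/4 ≈ 6.7500)
12 + l(-1, 0)*D = 12 + 13*(27/4) = 12 + 351/4 = 399/4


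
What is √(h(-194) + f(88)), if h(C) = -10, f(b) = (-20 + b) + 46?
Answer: 2*√26 ≈ 10.198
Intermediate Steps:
f(b) = 26 + b
√(h(-194) + f(88)) = √(-10 + (26 + 88)) = √(-10 + 114) = √104 = 2*√26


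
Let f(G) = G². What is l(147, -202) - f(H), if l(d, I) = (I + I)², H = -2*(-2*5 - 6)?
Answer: 162192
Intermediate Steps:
H = 32 (H = -2*(-10 - 6) = -2*(-16) = 32)
l(d, I) = 4*I² (l(d, I) = (2*I)² = 4*I²)
l(147, -202) - f(H) = 4*(-202)² - 1*32² = 4*40804 - 1*1024 = 163216 - 1024 = 162192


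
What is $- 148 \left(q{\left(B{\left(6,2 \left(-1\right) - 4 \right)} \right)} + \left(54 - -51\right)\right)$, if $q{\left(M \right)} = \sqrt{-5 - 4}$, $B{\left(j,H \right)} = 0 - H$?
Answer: $-15540 - 444 i \approx -15540.0 - 444.0 i$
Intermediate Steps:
$B{\left(j,H \right)} = - H$
$q{\left(M \right)} = 3 i$ ($q{\left(M \right)} = \sqrt{-9} = 3 i$)
$- 148 \left(q{\left(B{\left(6,2 \left(-1\right) - 4 \right)} \right)} + \left(54 - -51\right)\right) = - 148 \left(3 i + \left(54 - -51\right)\right) = - 148 \left(3 i + \left(54 + 51\right)\right) = - 148 \left(3 i + 105\right) = - 148 \left(105 + 3 i\right) = -15540 - 444 i$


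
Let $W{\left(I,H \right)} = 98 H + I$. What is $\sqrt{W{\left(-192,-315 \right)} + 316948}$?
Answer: $\sqrt{285886} \approx 534.68$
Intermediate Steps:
$W{\left(I,H \right)} = I + 98 H$
$\sqrt{W{\left(-192,-315 \right)} + 316948} = \sqrt{\left(-192 + 98 \left(-315\right)\right) + 316948} = \sqrt{\left(-192 - 30870\right) + 316948} = \sqrt{-31062 + 316948} = \sqrt{285886}$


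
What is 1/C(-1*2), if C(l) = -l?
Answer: ½ ≈ 0.50000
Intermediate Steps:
1/C(-1*2) = 1/(-(-1)*2) = 1/(-1*(-2)) = 1/2 = ½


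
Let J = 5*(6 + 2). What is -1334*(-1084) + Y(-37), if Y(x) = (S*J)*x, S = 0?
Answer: 1446056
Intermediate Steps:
J = 40 (J = 5*8 = 40)
Y(x) = 0 (Y(x) = (0*40)*x = 0*x = 0)
-1334*(-1084) + Y(-37) = -1334*(-1084) + 0 = 1446056 + 0 = 1446056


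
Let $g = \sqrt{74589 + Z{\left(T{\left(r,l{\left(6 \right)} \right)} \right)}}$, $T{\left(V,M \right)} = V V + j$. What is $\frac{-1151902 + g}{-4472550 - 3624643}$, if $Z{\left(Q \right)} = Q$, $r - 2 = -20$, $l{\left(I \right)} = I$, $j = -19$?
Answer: $\frac{1151902}{8097193} - \frac{\sqrt{74894}}{8097193} \approx 0.14223$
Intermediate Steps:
$r = -18$ ($r = 2 - 20 = -18$)
$T{\left(V,M \right)} = -19 + V^{2}$ ($T{\left(V,M \right)} = V V - 19 = V^{2} - 19 = -19 + V^{2}$)
$g = \sqrt{74894}$ ($g = \sqrt{74589 - \left(19 - \left(-18\right)^{2}\right)} = \sqrt{74589 + \left(-19 + 324\right)} = \sqrt{74589 + 305} = \sqrt{74894} \approx 273.67$)
$\frac{-1151902 + g}{-4472550 - 3624643} = \frac{-1151902 + \sqrt{74894}}{-4472550 - 3624643} = \frac{-1151902 + \sqrt{74894}}{-8097193} = \left(-1151902 + \sqrt{74894}\right) \left(- \frac{1}{8097193}\right) = \frac{1151902}{8097193} - \frac{\sqrt{74894}}{8097193}$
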